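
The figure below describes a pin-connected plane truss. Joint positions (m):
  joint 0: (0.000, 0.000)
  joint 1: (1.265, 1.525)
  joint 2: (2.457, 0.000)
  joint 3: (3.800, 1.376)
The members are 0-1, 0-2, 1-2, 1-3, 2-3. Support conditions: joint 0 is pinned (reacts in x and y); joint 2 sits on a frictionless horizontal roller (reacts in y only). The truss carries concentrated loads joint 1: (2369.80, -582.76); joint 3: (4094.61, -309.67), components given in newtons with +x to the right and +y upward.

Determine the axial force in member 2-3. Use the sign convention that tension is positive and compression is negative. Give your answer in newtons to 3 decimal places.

N=4 nodes, M=5 members, R=3 reactions → 2N=8, M+R=8
member 0 (0-1): L=1.9814, (cx,cy)=(0.6384,0.7697)
member 1 (0-2): L=2.4570, (cx,cy)=(1.0000,0.0000)
member 2 (1-2): L=1.9356, (cx,cy)=(0.6158,-0.7879)
member 3 (1-3): L=2.5394, (cx,cy)=(0.9983,-0.0587)
member 4 (2-3): L=1.9228, (cx,cy)=(0.6985,0.7156)
solve A·x = −loads:
  F[0-1] = +4743.0048 N (tension)
  F[0-2] = +3436.2610 N (tension)
  F[1-2] = -5683.2687 N (compression)
  F[1-3] = +4165.4787 N (tension)
  F[2-3] = -91.1874 N (compression)
  Rx@0 = -6464.4100 N
  Ry@0 = -3650.5353 N
  Ry@2 = +4542.9653 N

-91.187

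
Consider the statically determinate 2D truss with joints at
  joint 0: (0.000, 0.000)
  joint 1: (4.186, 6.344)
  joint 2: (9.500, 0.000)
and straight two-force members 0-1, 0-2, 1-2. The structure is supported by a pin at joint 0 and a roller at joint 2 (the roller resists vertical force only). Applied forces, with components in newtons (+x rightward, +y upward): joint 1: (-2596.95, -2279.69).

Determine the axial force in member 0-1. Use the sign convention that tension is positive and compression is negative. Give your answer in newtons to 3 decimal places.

-3605.490

N=3 nodes, M=3 members, R=3 reactions → 2N=6, M+R=6
member 0 (0-1): L=7.6006, (cx,cy)=(0.5507,0.8347)
member 1 (0-2): L=9.5000, (cx,cy)=(1.0000,0.0000)
member 2 (1-2): L=8.2756, (cx,cy)=(0.6421,-0.7666)
solve A·x = −loads:
  F[0-1] = -3605.4898 N (compression)
  F[0-2] = -611.2377 N (compression)
  F[1-2] = +951.8886 N (tension)
  Rx@0 = +2596.9500 N
  Ry@0 = +3009.4025 N
  Ry@2 = -729.7125 N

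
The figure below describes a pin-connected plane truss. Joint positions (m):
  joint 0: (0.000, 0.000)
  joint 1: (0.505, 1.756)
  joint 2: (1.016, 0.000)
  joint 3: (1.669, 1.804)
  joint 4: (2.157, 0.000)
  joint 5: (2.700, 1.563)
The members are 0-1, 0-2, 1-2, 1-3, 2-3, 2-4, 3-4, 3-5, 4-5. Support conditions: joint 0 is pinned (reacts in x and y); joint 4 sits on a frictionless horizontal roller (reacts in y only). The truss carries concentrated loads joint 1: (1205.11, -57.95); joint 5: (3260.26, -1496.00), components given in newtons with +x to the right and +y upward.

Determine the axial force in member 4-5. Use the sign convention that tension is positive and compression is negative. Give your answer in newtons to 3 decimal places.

-718.575

N=6 nodes, M=9 members, R=3 reactions → 2N=12, M+R=12
member 0 (0-1): L=1.8272, (cx,cy)=(0.2764,0.9610)
member 1 (0-2): L=1.0160, (cx,cy)=(1.0000,0.0000)
member 2 (1-2): L=1.8288, (cx,cy)=(0.2794,-0.9602)
member 3 (1-3): L=1.1650, (cx,cy)=(0.9992,0.0412)
member 4 (2-3): L=1.9185, (cx,cy)=(0.3404,0.9403)
member 5 (2-4): L=1.1410, (cx,cy)=(1.0000,0.0000)
member 6 (3-4): L=1.8688, (cx,cy)=(0.2611,-0.9653)
member 7 (3-5): L=1.0588, (cx,cy)=(0.9738,-0.2276)
member 8 (4-5): L=1.6546, (cx,cy)=(0.3282,0.9446)
solve A·x = −loads:
  F[0-1] = +3824.7143 N (tension)
  F[0-2] = +3408.2830 N (tension)
  F[1-2] = -3848.7305 N (compression)
  F[1-3] = +928.1467 N (tension)
  F[2-3] = +3930.0879 N (tension)
  F[2-4] = +995.2503 N (tension)
  F[3-4] = -4714.4703 N (compression)
  F[3-5] = +3590.3180 N (tension)
  F[4-5] = -718.5754 N (compression)
  Rx@0 = -4465.3700 N
  Ry@0 = -3675.7321 N
  Ry@4 = +5229.6821 N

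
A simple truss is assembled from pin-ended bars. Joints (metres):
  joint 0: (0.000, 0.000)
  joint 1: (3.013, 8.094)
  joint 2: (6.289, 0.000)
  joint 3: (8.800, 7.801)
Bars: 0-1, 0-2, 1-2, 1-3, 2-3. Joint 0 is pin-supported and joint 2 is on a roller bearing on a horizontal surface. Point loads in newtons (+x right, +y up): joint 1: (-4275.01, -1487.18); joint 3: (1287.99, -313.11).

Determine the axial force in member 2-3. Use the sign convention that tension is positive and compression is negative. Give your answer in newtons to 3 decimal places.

N=4 nodes, M=5 members, R=3 reactions → 2N=8, M+R=8
member 0 (0-1): L=8.6366, (cx,cy)=(0.3489,0.9372)
member 1 (0-2): L=6.2890, (cx,cy)=(1.0000,0.0000)
member 2 (1-2): L=8.7318, (cx,cy)=(0.3752,-0.9270)
member 3 (1-3): L=5.7944, (cx,cy)=(0.9987,-0.0506)
member 4 (2-3): L=8.1952, (cx,cy)=(0.3064,0.9519)
solve A·x = −loads:
  F[0-1] = -4859.2922 N (compression)
  F[0-2] = -1291.7889 N (compression)
  F[1-2] = +3233.8577 N (tension)
  F[1-3] = +1368.2547 N (tension)
  F[2-3] = -256.2477 N (compression)
  Rx@0 = +2987.0200 N
  Ry@0 = +4553.9996 N
  Ry@2 = -2753.7096 N

-256.248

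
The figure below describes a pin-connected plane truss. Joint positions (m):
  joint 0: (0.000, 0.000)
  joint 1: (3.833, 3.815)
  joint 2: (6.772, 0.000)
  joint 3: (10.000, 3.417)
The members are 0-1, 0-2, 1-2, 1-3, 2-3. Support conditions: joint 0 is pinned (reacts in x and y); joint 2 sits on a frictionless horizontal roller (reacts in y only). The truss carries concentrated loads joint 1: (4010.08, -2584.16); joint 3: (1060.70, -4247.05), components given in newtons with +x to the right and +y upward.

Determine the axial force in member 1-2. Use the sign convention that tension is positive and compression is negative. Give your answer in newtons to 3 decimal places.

-8318.703

N=4 nodes, M=5 members, R=3 reactions → 2N=8, M+R=8
member 0 (0-1): L=5.4080, (cx,cy)=(0.7088,0.7054)
member 1 (0-2): L=6.7720, (cx,cy)=(1.0000,0.0000)
member 2 (1-2): L=4.8158, (cx,cy)=(0.6103,-0.7922)
member 3 (1-3): L=6.1798, (cx,cy)=(0.9979,-0.0644)
member 4 (2-3): L=4.7006, (cx,cy)=(0.6867,0.7269)
solve A·x = −loads:
  F[0-1] = +5240.9923 N (tension)
  F[0-2] = +1356.1269 N (tension)
  F[1-2] = -8318.7035 N (compression)
  F[1-3] = +4791.2800 N (tension)
  F[2-3] = -5417.9988 N (compression)
  Rx@0 = -5070.7800 N
  Ry@0 = -3697.2088 N
  Ry@2 = +10528.4188 N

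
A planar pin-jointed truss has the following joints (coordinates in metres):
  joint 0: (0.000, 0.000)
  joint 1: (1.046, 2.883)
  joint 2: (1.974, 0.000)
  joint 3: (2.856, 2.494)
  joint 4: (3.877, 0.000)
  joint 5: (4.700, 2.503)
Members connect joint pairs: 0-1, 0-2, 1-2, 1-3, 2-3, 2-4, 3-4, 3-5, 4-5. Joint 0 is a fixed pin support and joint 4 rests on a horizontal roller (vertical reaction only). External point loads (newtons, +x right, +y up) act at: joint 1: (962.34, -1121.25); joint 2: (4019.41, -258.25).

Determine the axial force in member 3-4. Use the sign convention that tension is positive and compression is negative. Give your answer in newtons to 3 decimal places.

-1242.214

N=6 nodes, M=9 members, R=3 reactions → 2N=12, M+R=12
member 0 (0-1): L=3.0669, (cx,cy)=(0.3411,0.9400)
member 1 (0-2): L=1.9740, (cx,cy)=(1.0000,0.0000)
member 2 (1-2): L=3.0287, (cx,cy)=(0.3064,-0.9519)
member 3 (1-3): L=1.8513, (cx,cy)=(0.9777,-0.2101)
member 4 (2-3): L=2.6454, (cx,cy)=(0.3334,0.9428)
member 5 (2-4): L=1.9030, (cx,cy)=(1.0000,0.0000)
member 6 (3-4): L=2.6949, (cx,cy)=(0.3789,-0.9255)
member 7 (3-5): L=1.8440, (cx,cy)=(1.0000,0.0049)
member 8 (4-5): L=2.6348, (cx,cy)=(0.3124,0.9500)
solve A·x = −loads:
  F[0-1] = -244.5529 N (compression)
  F[0-2] = +5065.1578 N (tension)
  F[1-2] = -752.3406 N (compression)
  F[1-3] = -833.8420 N (compression)
  F[2-3] = +1033.5425 N (tension)
  F[2-4] = +470.6304 N (tension)
  F[3-4] = -1242.2145 N (compression)
  F[3-5] = -0.0000 N (tension)
  F[4-5] = +0.0000 N (tension)
  Rx@0 = -4981.7500 N
  Ry@0 = +229.8897 N
  Ry@4 = +1149.6103 N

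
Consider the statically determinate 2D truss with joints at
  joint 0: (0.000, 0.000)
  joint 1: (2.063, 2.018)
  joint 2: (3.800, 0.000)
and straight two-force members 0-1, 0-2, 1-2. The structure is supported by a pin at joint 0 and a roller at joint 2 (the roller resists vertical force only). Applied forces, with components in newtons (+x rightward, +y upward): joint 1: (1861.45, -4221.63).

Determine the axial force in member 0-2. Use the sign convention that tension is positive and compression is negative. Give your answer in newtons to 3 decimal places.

N=3 nodes, M=3 members, R=3 reactions → 2N=6, M+R=6
member 0 (0-1): L=2.8859, (cx,cy)=(0.7149,0.6993)
member 1 (0-2): L=3.8000, (cx,cy)=(1.0000,0.0000)
member 2 (1-2): L=2.6626, (cx,cy)=(0.6524,-0.7579)
solve A·x = −loads:
  F[0-1] = -1345.9824 N (compression)
  F[0-2] = +2823.6395 N (tension)
  F[1-2] = -4328.2967 N (compression)
  Rx@0 = -1861.4500 N
  Ry@0 = +941.2014 N
  Ry@2 = +3280.4286 N

2823.640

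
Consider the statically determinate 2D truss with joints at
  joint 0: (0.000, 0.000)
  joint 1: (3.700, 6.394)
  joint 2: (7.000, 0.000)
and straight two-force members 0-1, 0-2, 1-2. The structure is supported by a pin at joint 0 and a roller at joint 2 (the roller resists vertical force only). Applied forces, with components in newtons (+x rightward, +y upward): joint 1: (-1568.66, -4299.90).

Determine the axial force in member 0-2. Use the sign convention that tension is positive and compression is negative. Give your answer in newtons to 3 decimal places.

433.503

N=3 nodes, M=3 members, R=3 reactions → 2N=6, M+R=6
member 0 (0-1): L=7.3874, (cx,cy)=(0.5009,0.8655)
member 1 (0-2): L=7.0000, (cx,cy)=(1.0000,0.0000)
member 2 (1-2): L=7.1954, (cx,cy)=(0.4586,-0.8886)
solve A·x = −loads:
  F[0-1] = -3997.4921 N (compression)
  F[0-2] = +433.5033 N (tension)
  F[1-2] = -945.2161 N (compression)
  Rx@0 = +1568.6600 N
  Ry@0 = +3459.9546 N
  Ry@2 = +839.9454 N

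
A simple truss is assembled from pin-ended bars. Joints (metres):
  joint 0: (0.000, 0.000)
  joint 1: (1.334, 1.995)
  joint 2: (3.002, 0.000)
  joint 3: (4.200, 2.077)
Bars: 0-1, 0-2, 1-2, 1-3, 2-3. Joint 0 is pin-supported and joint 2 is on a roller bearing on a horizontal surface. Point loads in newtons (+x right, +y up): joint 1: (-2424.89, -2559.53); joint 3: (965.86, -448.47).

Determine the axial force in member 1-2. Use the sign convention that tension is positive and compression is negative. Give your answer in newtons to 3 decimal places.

-439.922

N=4 nodes, M=5 members, R=3 reactions → 2N=8, M+R=8
member 0 (0-1): L=2.3999, (cx,cy)=(0.5559,0.8313)
member 1 (0-2): L=3.0020, (cx,cy)=(1.0000,0.0000)
member 2 (1-2): L=2.6004, (cx,cy)=(0.6414,-0.7672)
member 3 (1-3): L=2.8672, (cx,cy)=(0.9996,0.0286)
member 4 (2-3): L=2.3977, (cx,cy)=(0.4996,0.8662)
solve A·x = −loads:
  F[0-1] = -2630.1682 N (compression)
  F[0-2] = +2.9583 N (tension)
  F[1-2] = -439.9225 N (compression)
  F[1-3] = +1245.5914 N (tension)
  F[2-3] = -558.8482 N (compression)
  Rx@0 = +1459.0300 N
  Ry@0 = +2186.4068 N
  Ry@2 = +821.5932 N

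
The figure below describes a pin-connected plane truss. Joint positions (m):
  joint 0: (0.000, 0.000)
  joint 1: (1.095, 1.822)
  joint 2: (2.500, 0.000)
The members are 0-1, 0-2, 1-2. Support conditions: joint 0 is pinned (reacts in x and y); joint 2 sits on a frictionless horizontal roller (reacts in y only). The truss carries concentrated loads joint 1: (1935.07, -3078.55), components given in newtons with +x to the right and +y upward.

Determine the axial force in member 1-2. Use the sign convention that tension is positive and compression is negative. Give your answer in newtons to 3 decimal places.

-3483.643

N=3 nodes, M=3 members, R=3 reactions → 2N=6, M+R=6
member 0 (0-1): L=2.1257, (cx,cy)=(0.5151,0.8571)
member 1 (0-2): L=2.5000, (cx,cy)=(1.0000,0.0000)
member 2 (1-2): L=2.3008, (cx,cy)=(0.6107,-0.7919)
solve A·x = −loads:
  F[0-1] = -373.1874 N (compression)
  F[0-2] = +2127.3057 N (tension)
  F[1-2] = -3483.6427 N (compression)
  Rx@0 = -1935.0700 N
  Ry@0 = +319.8661 N
  Ry@2 = +2758.6839 N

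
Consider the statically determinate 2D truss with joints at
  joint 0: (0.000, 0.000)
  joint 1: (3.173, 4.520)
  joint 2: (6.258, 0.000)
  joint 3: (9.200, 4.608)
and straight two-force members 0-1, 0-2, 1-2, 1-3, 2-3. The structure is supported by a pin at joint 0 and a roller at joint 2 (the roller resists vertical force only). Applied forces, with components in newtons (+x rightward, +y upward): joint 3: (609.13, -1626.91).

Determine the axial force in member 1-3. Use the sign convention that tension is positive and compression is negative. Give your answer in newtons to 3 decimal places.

1663.522

N=4 nodes, M=5 members, R=3 reactions → 2N=8, M+R=8
member 0 (0-1): L=5.5225, (cx,cy)=(0.5746,0.8185)
member 1 (0-2): L=6.2580, (cx,cy)=(1.0000,0.0000)
member 2 (1-2): L=5.4724, (cx,cy)=(0.5637,-0.8260)
member 3 (1-3): L=6.0276, (cx,cy)=(0.9999,0.0146)
member 4 (2-3): L=5.4671, (cx,cy)=(0.5381,0.8429)
solve A·x = −loads:
  F[0-1] = +1482.4879 N (tension)
  F[0-2] = -242.6417 N (compression)
  F[1-2] = -1439.6384 N (compression)
  F[1-3] = +1663.5217 N (tension)
  F[2-3] = -1959.0349 N (compression)
  Rx@0 = -609.1300 N
  Ry@0 = -1213.3653 N
  Ry@2 = +2840.2753 N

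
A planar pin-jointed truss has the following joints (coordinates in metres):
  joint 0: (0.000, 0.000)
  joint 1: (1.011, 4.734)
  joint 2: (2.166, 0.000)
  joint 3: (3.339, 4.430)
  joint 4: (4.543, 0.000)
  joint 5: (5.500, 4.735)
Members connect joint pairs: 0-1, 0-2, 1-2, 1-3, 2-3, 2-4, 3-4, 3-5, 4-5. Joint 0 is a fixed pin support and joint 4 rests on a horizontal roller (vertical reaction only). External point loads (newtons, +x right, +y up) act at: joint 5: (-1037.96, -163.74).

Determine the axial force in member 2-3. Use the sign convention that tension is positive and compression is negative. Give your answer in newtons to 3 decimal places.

N=6 nodes, M=9 members, R=3 reactions → 2N=12, M+R=12
member 0 (0-1): L=4.8408, (cx,cy)=(0.2089,0.9779)
member 1 (0-2): L=2.1660, (cx,cy)=(1.0000,0.0000)
member 2 (1-2): L=4.8729, (cx,cy)=(0.2370,-0.9715)
member 3 (1-3): L=2.3478, (cx,cy)=(0.9916,-0.1295)
member 4 (2-3): L=4.5827, (cx,cy)=(0.2560,0.9667)
member 5 (2-4): L=2.3770, (cx,cy)=(1.0000,0.0000)
member 6 (3-4): L=4.5907, (cx,cy)=(0.2623,-0.9650)
member 7 (3-5): L=2.1824, (cx,cy)=(0.9902,0.1398)
member 8 (4-5): L=4.8307, (cx,cy)=(0.1981,0.9802)
solve A·x = −loads:
  F[0-1] = -1070.9521 N (compression)
  F[0-2] = -814.2897 N (compression)
  F[1-2] = +1144.5870 N (tension)
  F[1-3] = -499.1707 N (compression)
  F[2-3] = -1150.2903 N (compression)
  F[2-4] = -248.5581 N (compression)
  F[3-4] = +934.0415 N (tension)
  F[3-5] = -1044.6240 N (compression)
  F[4-5] = -18.1093 N (compression)
  Rx@0 = +1037.9600 N
  Ry@0 = +1047.3347 N
  Ry@4 = -883.5947 N

-1150.290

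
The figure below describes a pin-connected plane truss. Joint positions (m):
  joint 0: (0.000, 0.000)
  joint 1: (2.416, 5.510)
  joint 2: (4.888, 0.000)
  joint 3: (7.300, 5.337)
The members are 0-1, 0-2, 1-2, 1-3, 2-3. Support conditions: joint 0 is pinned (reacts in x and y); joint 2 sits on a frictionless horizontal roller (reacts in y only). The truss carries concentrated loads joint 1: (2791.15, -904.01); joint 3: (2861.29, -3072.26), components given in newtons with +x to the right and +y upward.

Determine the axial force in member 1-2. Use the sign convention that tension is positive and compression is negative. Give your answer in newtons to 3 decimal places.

-9186.304

N=4 nodes, M=5 members, R=3 reactions → 2N=8, M+R=8
member 0 (0-1): L=6.0164, (cx,cy)=(0.4016,0.9158)
member 1 (0-2): L=4.8880, (cx,cy)=(1.0000,0.0000)
member 2 (1-2): L=6.0391, (cx,cy)=(0.4093,-0.9124)
member 3 (1-3): L=4.8871, (cx,cy)=(0.9994,-0.0354)
member 4 (2-3): L=5.8567, (cx,cy)=(0.4118,0.9113)
solve A·x = −loads:
  F[0-1] = +8002.8915 N (tension)
  F[0-2] = +2438.7304 N (tension)
  F[1-2] = -9186.3041 N (compression)
  F[1-3] = +4185.4279 N (tension)
  F[2-3] = -3208.8546 N (compression)
  Rx@0 = -5652.4400 N
  Ry@0 = -7329.2798 N
  Ry@2 = +11305.5498 N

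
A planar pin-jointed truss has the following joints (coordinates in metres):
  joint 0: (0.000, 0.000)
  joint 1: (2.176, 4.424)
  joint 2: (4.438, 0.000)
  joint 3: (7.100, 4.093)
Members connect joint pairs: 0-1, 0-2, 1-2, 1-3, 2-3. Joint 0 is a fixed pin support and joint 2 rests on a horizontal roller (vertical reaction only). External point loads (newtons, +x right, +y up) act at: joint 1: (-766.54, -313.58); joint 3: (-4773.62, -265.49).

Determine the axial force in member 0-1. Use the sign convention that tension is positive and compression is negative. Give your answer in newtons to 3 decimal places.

N=4 nodes, M=5 members, R=3 reactions → 2N=8, M+R=8
member 0 (0-1): L=4.9302, (cx,cy)=(0.4414,0.8973)
member 1 (0-2): L=4.4380, (cx,cy)=(1.0000,0.0000)
member 2 (1-2): L=4.9687, (cx,cy)=(0.4552,-0.8904)
member 3 (1-3): L=4.9351, (cx,cy)=(0.9977,-0.0671)
member 4 (2-3): L=4.8825, (cx,cy)=(0.5452,0.8383)
solve A·x = −loads:
  F[0-1] = -5758.4613 N (compression)
  F[0-2] = -2998.5912 N (compression)
  F[1-2] = +5784.1197 N (tension)
  F[1-3] = -4418.1737 N (compression)
  F[2-3] = -670.1893 N (compression)
  Rx@0 = +5540.1600 N
  Ry@0 = +5167.2337 N
  Ry@2 = -4588.1637 N

-5758.461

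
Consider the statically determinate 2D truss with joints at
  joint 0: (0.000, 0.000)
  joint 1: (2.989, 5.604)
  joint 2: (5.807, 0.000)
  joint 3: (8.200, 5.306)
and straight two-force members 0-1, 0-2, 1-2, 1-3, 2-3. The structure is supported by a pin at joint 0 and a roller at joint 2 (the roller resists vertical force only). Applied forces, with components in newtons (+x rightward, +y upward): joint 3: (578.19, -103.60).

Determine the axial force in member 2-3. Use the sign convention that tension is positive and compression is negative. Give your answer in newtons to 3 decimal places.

-75.431

N=4 nodes, M=5 members, R=3 reactions → 2N=8, M+R=8
member 0 (0-1): L=6.3513, (cx,cy)=(0.4706,0.8823)
member 1 (0-2): L=5.8070, (cx,cy)=(1.0000,0.0000)
member 2 (1-2): L=6.2726, (cx,cy)=(0.4493,-0.8934)
member 3 (1-3): L=5.2195, (cx,cy)=(0.9984,-0.0571)
member 4 (2-3): L=5.8207, (cx,cy)=(0.4111,0.9116)
solve A·x = −loads:
  F[0-1] = +647.1417 N (tension)
  F[0-2] = +273.6368 N (tension)
  F[1-2] = -678.1219 N (compression)
  F[1-3] = +610.1968 N (tension)
  F[2-3] = -75.4314 N (compression)
  Rx@0 = -578.1900 N
  Ry@0 = -570.9990 N
  Ry@2 = +674.5990 N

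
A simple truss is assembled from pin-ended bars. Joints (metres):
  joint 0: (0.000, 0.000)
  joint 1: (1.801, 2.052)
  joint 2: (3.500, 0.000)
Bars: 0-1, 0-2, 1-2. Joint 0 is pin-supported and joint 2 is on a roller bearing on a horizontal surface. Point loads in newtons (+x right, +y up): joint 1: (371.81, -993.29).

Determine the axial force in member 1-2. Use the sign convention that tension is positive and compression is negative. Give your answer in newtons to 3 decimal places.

N=3 nodes, M=3 members, R=3 reactions → 2N=6, M+R=6
member 0 (0-1): L=2.7303, (cx,cy)=(0.6596,0.7516)
member 1 (0-2): L=3.5000, (cx,cy)=(1.0000,0.0000)
member 2 (1-2): L=2.6641, (cx,cy)=(0.6377,-0.7702)
solve A·x = −loads:
  F[0-1] = -351.5066 N (compression)
  F[0-2] = +603.6795 N (tension)
  F[1-2] = -946.5854 N (compression)
  Rx@0 = -371.8100 N
  Ry@0 = +264.1845 N
  Ry@2 = +729.1055 N

-946.585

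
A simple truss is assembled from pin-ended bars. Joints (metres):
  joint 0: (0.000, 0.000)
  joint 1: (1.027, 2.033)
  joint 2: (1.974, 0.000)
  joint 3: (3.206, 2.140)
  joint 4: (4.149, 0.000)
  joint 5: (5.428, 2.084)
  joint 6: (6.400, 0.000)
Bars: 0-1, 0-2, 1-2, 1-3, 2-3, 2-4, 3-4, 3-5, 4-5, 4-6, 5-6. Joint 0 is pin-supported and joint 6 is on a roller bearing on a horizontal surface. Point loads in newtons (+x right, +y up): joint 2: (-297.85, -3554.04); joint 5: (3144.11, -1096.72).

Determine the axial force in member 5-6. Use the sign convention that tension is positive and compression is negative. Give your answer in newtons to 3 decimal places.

-3365.607

N=7 nodes, M=11 members, R=3 reactions → 2N=14, M+R=14
member 0 (0-1): L=2.2777, (cx,cy)=(0.4509,0.8926)
member 1 (0-2): L=1.9740, (cx,cy)=(1.0000,0.0000)
member 2 (1-2): L=2.2427, (cx,cy)=(0.4223,-0.9065)
member 3 (1-3): L=2.1816, (cx,cy)=(0.9988,0.0490)
member 4 (2-3): L=2.4693, (cx,cy)=(0.4989,0.8666)
member 5 (2-4): L=2.1750, (cx,cy)=(1.0000,0.0000)
member 6 (3-4): L=2.3386, (cx,cy)=(0.4032,-0.9151)
member 7 (3-5): L=2.2227, (cx,cy)=(0.9997,-0.0252)
member 8 (4-5): L=2.4452, (cx,cy)=(0.5231,0.8523)
member 9 (4-6): L=2.2510, (cx,cy)=(1.0000,0.0000)
member 10 (5-6): L=2.2995, (cx,cy)=(0.4227,-0.9063)
solve A·x = −loads:
  F[0-1] = -1793.2423 N (compression)
  F[0-2] = +3654.8289 N (tension)
  F[1-2] = +1683.4300 N (tension)
  F[1-3] = -1521.2292 N (compression)
  F[2-3] = +2340.1150 N (tension)
  F[2-4] = +3495.9605 N (tension)
  F[3-4] = -2148.8566 N (compression)
  F[3-5] = +514.8181 N (tension)
  F[4-5] = +2307.2044 N (tension)
  F[4-6] = +1422.6254 N (tension)
  F[5-6] = -3365.6073 N (compression)
  Rx@0 = -2846.2600 N
  Ry@0 = +1600.6043 N
  Ry@6 = +3050.1557 N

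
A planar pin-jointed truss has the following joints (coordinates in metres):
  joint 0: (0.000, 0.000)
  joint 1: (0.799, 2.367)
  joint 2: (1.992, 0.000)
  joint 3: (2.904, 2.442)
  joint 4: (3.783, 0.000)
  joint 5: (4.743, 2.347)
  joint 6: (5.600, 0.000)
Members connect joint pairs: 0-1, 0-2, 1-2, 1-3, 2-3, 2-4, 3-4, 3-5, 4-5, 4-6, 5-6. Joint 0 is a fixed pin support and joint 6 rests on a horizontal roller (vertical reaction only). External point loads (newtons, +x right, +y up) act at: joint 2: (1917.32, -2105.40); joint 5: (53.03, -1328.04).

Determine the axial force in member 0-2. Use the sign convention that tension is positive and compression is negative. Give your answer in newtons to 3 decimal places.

2489.343

N=7 nodes, M=11 members, R=3 reactions → 2N=14, M+R=14
member 0 (0-1): L=2.4982, (cx,cy)=(0.3198,0.9475)
member 1 (0-2): L=1.9920, (cx,cy)=(1.0000,0.0000)
member 2 (1-2): L=2.6506, (cx,cy)=(0.4501,-0.8930)
member 3 (1-3): L=2.1063, (cx,cy)=(0.9994,0.0356)
member 4 (2-3): L=2.6067, (cx,cy)=(0.3499,0.9368)
member 5 (2-4): L=1.7910, (cx,cy)=(1.0000,0.0000)
member 6 (3-4): L=2.5954, (cx,cy)=(0.3387,-0.9409)
member 7 (3-5): L=1.8415, (cx,cy)=(0.9987,-0.0516)
member 8 (4-5): L=2.5357, (cx,cy)=(0.3786,0.9256)
member 9 (4-6): L=1.8170, (cx,cy)=(1.0000,0.0000)
member 10 (5-6): L=2.4986, (cx,cy)=(0.3430,-0.9393)
solve A·x = −loads:
  F[0-1] = -1622.7240 N (compression)
  F[0-2] = +2489.3427 N (tension)
  F[1-2] = +1671.0211 N (tension)
  F[1-3] = -1271.8899 N (compression)
  F[2-3] = +654.5642 N (tension)
  F[2-4] = +1095.1063 N (tension)
  F[3-4] = -556.7174 N (compression)
  F[3-5] = -854.6662 N (compression)
  F[4-5] = +565.9420 N (tension)
  F[4-6] = +692.2999 N (tension)
  F[5-6] = -2018.3905 N (compression)
  Rx@0 = -1970.3500 N
  Ry@0 = +1537.4914 N
  Ry@6 = +1895.9486 N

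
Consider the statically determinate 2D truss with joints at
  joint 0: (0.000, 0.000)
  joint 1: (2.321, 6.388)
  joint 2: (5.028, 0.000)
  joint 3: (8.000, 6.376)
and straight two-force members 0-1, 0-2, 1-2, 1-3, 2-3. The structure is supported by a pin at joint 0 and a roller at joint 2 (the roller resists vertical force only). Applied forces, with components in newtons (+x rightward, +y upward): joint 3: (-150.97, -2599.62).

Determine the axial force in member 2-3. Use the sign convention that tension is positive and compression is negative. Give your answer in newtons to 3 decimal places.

-2865.690

N=4 nodes, M=5 members, R=3 reactions → 2N=8, M+R=8
member 0 (0-1): L=6.7966, (cx,cy)=(0.3415,0.9399)
member 1 (0-2): L=5.0280, (cx,cy)=(1.0000,0.0000)
member 2 (1-2): L=6.9379, (cx,cy)=(0.3902,-0.9207)
member 3 (1-3): L=5.6790, (cx,cy)=(1.0000,-0.0021)
member 4 (2-3): L=7.0346, (cx,cy)=(0.4225,0.9064)
solve A·x = −loads:
  F[0-1] = +1431.2030 N (tension)
  F[0-2] = -639.7186 N (compression)
  F[1-2] = -1463.3915 N (compression)
  F[1-3] = +1059.7312 N (tension)
  F[2-3] = -2865.6898 N (compression)
  Rx@0 = +150.9700 N
  Ry@0 = -1345.1643 N
  Ry@2 = +3944.7843 N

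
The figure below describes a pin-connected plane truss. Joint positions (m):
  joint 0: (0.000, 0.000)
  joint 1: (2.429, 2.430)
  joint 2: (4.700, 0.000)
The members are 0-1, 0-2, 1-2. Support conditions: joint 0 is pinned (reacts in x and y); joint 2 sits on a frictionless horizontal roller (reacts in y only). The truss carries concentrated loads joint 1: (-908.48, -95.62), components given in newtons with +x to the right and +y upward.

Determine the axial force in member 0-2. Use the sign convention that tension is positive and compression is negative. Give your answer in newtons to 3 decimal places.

N=3 nodes, M=3 members, R=3 reactions → 2N=6, M+R=6
member 0 (0-1): L=3.4358, (cx,cy)=(0.7070,0.7073)
member 1 (0-2): L=4.7000, (cx,cy)=(1.0000,0.0000)
member 2 (1-2): L=3.3260, (cx,cy)=(0.6828,-0.7306)
solve A·x = −loads:
  F[0-1] = -729.4515 N (compression)
  F[0-2] = -392.7860 N (compression)
  F[1-2] = +575.2577 N (tension)
  Rx@0 = +908.4800 N
  Ry@0 = +515.9063 N
  Ry@2 = -420.2863 N

-392.786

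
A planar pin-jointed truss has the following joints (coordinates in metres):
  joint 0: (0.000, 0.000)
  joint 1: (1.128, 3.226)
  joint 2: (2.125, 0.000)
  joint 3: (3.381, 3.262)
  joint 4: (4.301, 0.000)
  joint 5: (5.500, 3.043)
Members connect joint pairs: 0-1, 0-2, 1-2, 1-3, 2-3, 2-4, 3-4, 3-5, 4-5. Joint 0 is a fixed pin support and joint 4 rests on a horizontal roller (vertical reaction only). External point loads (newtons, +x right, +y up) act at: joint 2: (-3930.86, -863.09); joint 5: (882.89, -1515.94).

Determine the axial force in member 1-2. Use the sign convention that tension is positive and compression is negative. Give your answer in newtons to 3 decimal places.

-632.395

N=6 nodes, M=9 members, R=3 reactions → 2N=12, M+R=12
member 0 (0-1): L=3.4175, (cx,cy)=(0.3301,0.9440)
member 1 (0-2): L=2.1250, (cx,cy)=(1.0000,0.0000)
member 2 (1-2): L=3.3765, (cx,cy)=(0.2953,-0.9554)
member 3 (1-3): L=2.2533, (cx,cy)=(0.9999,0.0160)
member 4 (2-3): L=3.4955, (cx,cy)=(0.3593,0.9332)
member 5 (2-4): L=2.1760, (cx,cy)=(1.0000,0.0000)
member 6 (3-4): L=3.3893, (cx,cy)=(0.2714,-0.9625)
member 7 (3-5): L=2.1303, (cx,cy)=(0.9947,-0.1028)
member 8 (4-5): L=3.2707, (cx,cy)=(0.3666,0.9304)
solve A·x = −loads:
  F[0-1] = +646.8434 N (tension)
  F[0-2] = -3261.4695 N (compression)
  F[1-2] = -632.3948 N (compression)
  F[1-3] = +400.2790 N (tension)
  F[2-3] = +1572.2977 N (tension)
  F[2-4] = -82.3024 N (compression)
  F[3-4] = -1683.9015 N (compression)
  F[3-5] = +1429.8567 N (tension)
  F[4-5] = -1471.3792 N (compression)
  Rx@0 = +3047.9700 N
  Ry@0 = -610.5935 N
  Ry@4 = +2989.6235 N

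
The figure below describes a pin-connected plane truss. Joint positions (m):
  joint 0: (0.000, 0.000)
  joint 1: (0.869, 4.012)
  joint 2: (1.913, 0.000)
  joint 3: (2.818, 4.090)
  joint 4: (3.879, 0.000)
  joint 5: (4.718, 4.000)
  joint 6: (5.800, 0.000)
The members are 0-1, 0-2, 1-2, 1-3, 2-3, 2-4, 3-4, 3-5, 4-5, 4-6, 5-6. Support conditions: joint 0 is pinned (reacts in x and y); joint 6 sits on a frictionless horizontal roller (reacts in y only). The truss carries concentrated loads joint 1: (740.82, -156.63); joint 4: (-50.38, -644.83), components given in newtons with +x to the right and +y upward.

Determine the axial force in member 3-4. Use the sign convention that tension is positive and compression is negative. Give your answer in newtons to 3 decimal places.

N=7 nodes, M=11 members, R=3 reactions → 2N=14, M+R=14
member 0 (0-1): L=4.1050, (cx,cy)=(0.2117,0.9773)
member 1 (0-2): L=1.9130, (cx,cy)=(1.0000,0.0000)
member 2 (1-2): L=4.1456, (cx,cy)=(0.2518,-0.9678)
member 3 (1-3): L=1.9506, (cx,cy)=(0.9992,0.0400)
member 4 (2-3): L=4.1889, (cx,cy)=(0.2160,0.9764)
member 5 (2-4): L=1.9660, (cx,cy)=(1.0000,0.0000)
member 6 (3-4): L=4.2254, (cx,cy)=(0.2511,-0.9680)
member 7 (3-5): L=1.9021, (cx,cy)=(0.9989,-0.0473)
member 8 (4-5): L=4.0870, (cx,cy)=(0.2053,0.9787)
member 9 (4-6): L=1.9210, (cx,cy)=(1.0000,0.0000)
member 10 (5-6): L=4.1438, (cx,cy)=(0.2611,-0.9653)
solve A·x = −loads:
  F[0-1] = +169.5510 N (tension)
  F[0-2] = +654.5475 N (tension)
  F[1-2] = -358.4908 N (compression)
  F[1-3] = -615.1398 N (compression)
  F[2-3] = +355.3287 N (tension)
  F[2-4] = +487.5006 N (tension)
  F[3-4] = -310.5013 N (compression)
  F[3-5] = -460.4288 N (compression)
  F[4-5] = +965.9553 N (tension)
  F[4-6] = +261.6191 N (tension)
  F[5-6] = -1001.9278 N (compression)
  Rx@0 = -690.4400 N
  Ry@0 = -165.7084 N
  Ry@6 = +967.1684 N

-310.501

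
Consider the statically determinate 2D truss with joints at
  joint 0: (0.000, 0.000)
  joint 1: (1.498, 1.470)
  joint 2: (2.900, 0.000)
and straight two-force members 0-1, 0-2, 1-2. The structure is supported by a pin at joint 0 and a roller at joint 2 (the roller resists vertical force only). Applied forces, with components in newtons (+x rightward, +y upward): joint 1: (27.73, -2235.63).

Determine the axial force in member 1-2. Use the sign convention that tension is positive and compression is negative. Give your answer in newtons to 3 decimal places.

-1615.258

N=3 nodes, M=3 members, R=3 reactions → 2N=6, M+R=6
member 0 (0-1): L=2.0988, (cx,cy)=(0.7137,0.7004)
member 1 (0-2): L=2.9000, (cx,cy)=(1.0000,0.0000)
member 2 (1-2): L=2.0314, (cx,cy)=(0.6902,-0.7236)
solve A·x = −loads:
  F[0-1] = -1523.0553 N (compression)
  F[0-2] = +1114.8044 N (tension)
  F[1-2] = -1615.2576 N (compression)
  Rx@0 = -27.7300 N
  Ry@0 = +1066.7552 N
  Ry@2 = +1168.8748 N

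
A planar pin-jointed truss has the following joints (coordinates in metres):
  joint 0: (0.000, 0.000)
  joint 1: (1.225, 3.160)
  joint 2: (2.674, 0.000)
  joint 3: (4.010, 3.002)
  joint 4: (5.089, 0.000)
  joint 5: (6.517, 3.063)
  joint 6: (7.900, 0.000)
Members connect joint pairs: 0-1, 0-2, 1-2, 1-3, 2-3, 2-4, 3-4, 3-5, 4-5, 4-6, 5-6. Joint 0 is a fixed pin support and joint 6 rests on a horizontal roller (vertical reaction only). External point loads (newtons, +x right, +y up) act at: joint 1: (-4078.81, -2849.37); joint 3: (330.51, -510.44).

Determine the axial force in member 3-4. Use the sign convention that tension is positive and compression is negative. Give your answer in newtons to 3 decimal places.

N=7 nodes, M=11 members, R=3 reactions → 2N=14, M+R=14
member 0 (0-1): L=3.3891, (cx,cy)=(0.3614,0.9324)
member 1 (0-2): L=2.6740, (cx,cy)=(1.0000,0.0000)
member 2 (1-2): L=3.4764, (cx,cy)=(0.4168,-0.9090)
member 3 (1-3): L=2.7895, (cx,cy)=(0.9984,-0.0566)
member 4 (2-3): L=3.2859, (cx,cy)=(0.4066,0.9136)
member 5 (2-4): L=2.4150, (cx,cy)=(1.0000,0.0000)
member 6 (3-4): L=3.1900, (cx,cy)=(0.3382,-0.9411)
member 7 (3-5): L=2.5077, (cx,cy)=(0.9997,0.0243)
member 8 (4-5): L=3.3795, (cx,cy)=(0.4225,0.9063)
member 9 (4-6): L=2.8110, (cx,cy)=(1.0000,0.0000)
member 10 (5-6): L=3.3608, (cx,cy)=(0.4115,-0.9114)
solve A·x = −loads:
  F[0-1] = -4466.8035 N (compression)
  F[0-2] = -2133.7768 N (compression)
  F[1-2] = +1327.8837 N (tension)
  F[1-3] = +1913.8800 N (tension)
  F[2-3] = -1321.1710 N (compression)
  F[2-4] = -1043.1222 N (compression)
  F[3-4] = +874.7407 N (tension)
  F[3-5] = +747.4693 N (tension)
  F[4-5] = -908.2475 N (compression)
  F[4-6] = -363.4724 N (compression)
  F[5-6] = +883.2544 N (tension)
  Rx@0 = +3748.3000 N
  Ry@0 = +4164.8108 N
  Ry@6 = -805.0008 N

874.741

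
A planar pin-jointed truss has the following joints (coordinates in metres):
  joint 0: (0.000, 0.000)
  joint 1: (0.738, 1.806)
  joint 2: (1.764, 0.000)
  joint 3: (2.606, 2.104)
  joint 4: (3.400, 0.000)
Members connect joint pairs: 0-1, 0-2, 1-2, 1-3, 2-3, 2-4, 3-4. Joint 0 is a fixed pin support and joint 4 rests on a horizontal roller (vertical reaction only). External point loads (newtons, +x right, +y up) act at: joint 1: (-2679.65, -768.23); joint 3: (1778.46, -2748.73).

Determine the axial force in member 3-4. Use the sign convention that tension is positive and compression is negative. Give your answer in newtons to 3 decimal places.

N=5 nodes, M=7 members, R=3 reactions → 2N=10, M+R=10
member 0 (0-1): L=1.9510, (cx,cy)=(0.3783,0.9257)
member 1 (0-2): L=1.7640, (cx,cy)=(1.0000,0.0000)
member 2 (1-2): L=2.0771, (cx,cy)=(0.4940,-0.8695)
member 3 (1-3): L=1.8916, (cx,cy)=(0.9875,0.1575)
member 4 (2-3): L=2.2662, (cx,cy)=(0.3715,0.9284)
member 5 (2-4): L=1.6360, (cx,cy)=(1.0000,0.0000)
member 6 (3-4): L=2.2488, (cx,cy)=(0.3531,-0.9356)
solve A·x = −loads:
  F[0-1] = -1691.9226 N (compression)
  F[0-2] = -261.1804 N (compression)
  F[1-2] = +1184.6156 N (tension)
  F[1-3] = +1472.8796 N (tension)
  F[2-3] = -1109.4223 N (compression)
  F[2-4] = +736.1700 N (tension)
  F[3-4] = -2085.0424 N (compression)
  Rx@0 = +901.1900 N
  Ry@0 = +1566.2023 N
  Ry@4 = +1950.7577 N

-2085.042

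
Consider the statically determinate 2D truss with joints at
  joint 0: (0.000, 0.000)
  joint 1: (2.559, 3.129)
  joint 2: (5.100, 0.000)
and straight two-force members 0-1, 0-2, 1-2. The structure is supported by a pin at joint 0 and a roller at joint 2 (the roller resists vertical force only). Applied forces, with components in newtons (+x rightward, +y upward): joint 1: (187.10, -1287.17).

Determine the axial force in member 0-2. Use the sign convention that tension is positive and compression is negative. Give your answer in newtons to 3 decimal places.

N=3 nodes, M=3 members, R=3 reactions → 2N=6, M+R=6
member 0 (0-1): L=4.0422, (cx,cy)=(0.6331,0.7741)
member 1 (0-2): L=5.1000, (cx,cy)=(1.0000,0.0000)
member 2 (1-2): L=4.0308, (cx,cy)=(0.6304,-0.7763)
solve A·x = −loads:
  F[0-1] = -680.1825 N (compression)
  F[0-2] = +617.7073 N (tension)
  F[1-2] = -979.8711 N (compression)
  Rx@0 = -187.1000 N
  Ry@0 = +526.5222 N
  Ry@2 = +760.6478 N

617.707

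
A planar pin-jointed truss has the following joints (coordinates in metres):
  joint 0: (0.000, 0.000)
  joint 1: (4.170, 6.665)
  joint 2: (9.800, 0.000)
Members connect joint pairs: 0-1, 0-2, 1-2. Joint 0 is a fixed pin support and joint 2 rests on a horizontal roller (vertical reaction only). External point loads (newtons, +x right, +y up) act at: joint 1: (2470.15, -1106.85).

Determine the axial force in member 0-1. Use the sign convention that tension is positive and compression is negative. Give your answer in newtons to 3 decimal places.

1231.592

N=3 nodes, M=3 members, R=3 reactions → 2N=6, M+R=6
member 0 (0-1): L=7.8620, (cx,cy)=(0.5304,0.8477)
member 1 (0-2): L=9.8000, (cx,cy)=(1.0000,0.0000)
member 2 (1-2): L=8.7246, (cx,cy)=(0.6453,-0.7639)
solve A·x = −loads:
  F[0-1] = +1231.5923 N (tension)
  F[0-2] = +1816.9146 N (tension)
  F[1-2] = -2815.6134 N (compression)
  Rx@0 = -2470.1500 N
  Ry@0 = -1044.0800 N
  Ry@2 = +2150.9300 N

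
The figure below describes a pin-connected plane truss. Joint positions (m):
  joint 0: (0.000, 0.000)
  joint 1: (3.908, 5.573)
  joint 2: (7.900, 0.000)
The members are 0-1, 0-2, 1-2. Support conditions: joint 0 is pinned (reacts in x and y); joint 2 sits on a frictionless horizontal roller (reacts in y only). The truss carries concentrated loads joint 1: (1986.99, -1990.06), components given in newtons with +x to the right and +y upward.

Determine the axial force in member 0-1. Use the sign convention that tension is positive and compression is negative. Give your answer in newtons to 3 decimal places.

483.781

N=3 nodes, M=3 members, R=3 reactions → 2N=6, M+R=6
member 0 (0-1): L=6.8067, (cx,cy)=(0.5741,0.8188)
member 1 (0-2): L=7.9000, (cx,cy)=(1.0000,0.0000)
member 2 (1-2): L=6.8552, (cx,cy)=(0.5823,-0.8130)
solve A·x = −loads:
  F[0-1] = +483.7809 N (tension)
  F[0-2] = +1709.2308 N (tension)
  F[1-2] = -2935.1697 N (compression)
  Rx@0 = -1986.9900 N
  Ry@0 = -396.0982 N
  Ry@2 = +2386.1582 N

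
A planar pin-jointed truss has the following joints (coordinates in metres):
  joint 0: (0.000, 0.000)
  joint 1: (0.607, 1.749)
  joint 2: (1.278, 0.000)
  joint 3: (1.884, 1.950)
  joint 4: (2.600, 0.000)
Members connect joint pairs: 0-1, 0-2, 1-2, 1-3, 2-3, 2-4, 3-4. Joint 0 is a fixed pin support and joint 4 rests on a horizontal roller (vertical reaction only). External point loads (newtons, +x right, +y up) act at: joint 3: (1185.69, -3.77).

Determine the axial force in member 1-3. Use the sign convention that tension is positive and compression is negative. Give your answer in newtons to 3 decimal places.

619.607

N=5 nodes, M=7 members, R=3 reactions → 2N=10, M+R=10
member 0 (0-1): L=1.8513, (cx,cy)=(0.3279,0.9447)
member 1 (0-2): L=1.2780, (cx,cy)=(1.0000,0.0000)
member 2 (1-2): L=1.8733, (cx,cy)=(0.3582,-0.9336)
member 3 (1-3): L=1.2927, (cx,cy)=(0.9878,0.1555)
member 4 (2-3): L=2.0420, (cx,cy)=(0.2968,0.9549)
member 5 (2-4): L=1.3220, (cx,cy)=(1.0000,0.0000)
member 6 (3-4): L=2.0773, (cx,cy)=(0.3447,-0.9387)
solve A·x = −loads:
  F[0-1] = +940.2013 N (tension)
  F[0-2] = +877.4252 N (tension)
  F[1-2] = -848.1668 N (compression)
  F[1-3] = +619.6070 N (tension)
  F[2-3] = +829.2473 N (tension)
  F[2-4] = +327.5238 N (tension)
  F[3-4] = -950.2287 N (compression)
  Rx@0 = -1185.6900 N
  Ry@0 = -888.2293 N
  Ry@4 = +891.9993 N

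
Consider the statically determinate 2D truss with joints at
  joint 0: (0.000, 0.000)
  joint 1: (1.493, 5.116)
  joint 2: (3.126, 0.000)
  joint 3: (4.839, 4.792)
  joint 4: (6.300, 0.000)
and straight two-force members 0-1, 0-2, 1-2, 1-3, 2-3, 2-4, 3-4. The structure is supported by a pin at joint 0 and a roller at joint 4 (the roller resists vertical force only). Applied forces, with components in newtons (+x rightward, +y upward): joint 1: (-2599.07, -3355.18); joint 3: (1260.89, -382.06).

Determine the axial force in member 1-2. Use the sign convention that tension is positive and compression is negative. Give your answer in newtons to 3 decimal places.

325.741

N=5 nodes, M=7 members, R=3 reactions → 2N=10, M+R=10
member 0 (0-1): L=5.3294, (cx,cy)=(0.2801,0.9600)
member 1 (0-2): L=3.1260, (cx,cy)=(1.0000,0.0000)
member 2 (1-2): L=5.3703, (cx,cy)=(0.3041,-0.9526)
member 3 (1-3): L=3.3617, (cx,cy)=(0.9953,-0.0964)
member 4 (2-3): L=5.0890, (cx,cy)=(0.3366,0.9416)
member 5 (2-4): L=3.1740, (cx,cy)=(1.0000,0.0000)
member 6 (3-4): L=5.0098, (cx,cy)=(0.2916,-0.9565)
solve A·x = −loads:
  F[0-1] = -3958.7046 N (compression)
  F[0-2] = -229.1722 N (compression)
  F[1-2] = +325.7405 N (tension)
  F[1-3] = +1397.5173 N (tension)
  F[2-3] = -329.5466 N (compression)
  F[2-4] = -19.1924 N (compression)
  F[3-4] = +65.8107 N (tension)
  Rx@0 = +1338.1800 N
  Ry@0 = +3800.1900 N
  Ry@4 = -62.9500 N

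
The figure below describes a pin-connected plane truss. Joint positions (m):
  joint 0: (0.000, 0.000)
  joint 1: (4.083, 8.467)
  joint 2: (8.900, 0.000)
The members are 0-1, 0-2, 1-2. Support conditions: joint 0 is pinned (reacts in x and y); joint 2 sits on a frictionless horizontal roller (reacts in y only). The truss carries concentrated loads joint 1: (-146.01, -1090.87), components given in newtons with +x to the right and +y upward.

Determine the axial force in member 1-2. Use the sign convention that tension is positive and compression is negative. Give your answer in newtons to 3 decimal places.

-415.960

N=3 nodes, M=3 members, R=3 reactions → 2N=6, M+R=6
member 0 (0-1): L=9.4001, (cx,cy)=(0.4344,0.9007)
member 1 (0-2): L=8.9000, (cx,cy)=(1.0000,0.0000)
member 2 (1-2): L=9.7413, (cx,cy)=(0.4945,-0.8692)
solve A·x = −loads:
  F[0-1] = -809.6950 N (compression)
  F[0-2] = +205.6886 N (tension)
  F[1-2] = -415.9603 N (compression)
  Rx@0 = +146.0100 N
  Ry@0 = +729.3244 N
  Ry@2 = +361.5456 N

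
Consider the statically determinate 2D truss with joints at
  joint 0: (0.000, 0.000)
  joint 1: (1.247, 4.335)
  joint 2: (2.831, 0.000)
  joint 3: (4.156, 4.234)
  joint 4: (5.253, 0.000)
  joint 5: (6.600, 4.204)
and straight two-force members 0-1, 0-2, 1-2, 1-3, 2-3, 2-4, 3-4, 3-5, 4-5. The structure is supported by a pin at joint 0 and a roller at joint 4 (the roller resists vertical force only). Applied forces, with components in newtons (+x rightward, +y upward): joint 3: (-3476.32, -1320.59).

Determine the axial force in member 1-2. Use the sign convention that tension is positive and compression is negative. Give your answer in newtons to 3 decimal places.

3352.032

N=6 nodes, M=9 members, R=3 reactions → 2N=12, M+R=12
member 0 (0-1): L=4.5108, (cx,cy)=(0.2764,0.9610)
member 1 (0-2): L=2.8310, (cx,cy)=(1.0000,0.0000)
member 2 (1-2): L=4.6153, (cx,cy)=(0.3432,-0.9393)
member 3 (1-3): L=2.9108, (cx,cy)=(0.9994,-0.0347)
member 4 (2-3): L=4.4365, (cx,cy)=(0.2987,0.9544)
member 5 (2-4): L=2.4220, (cx,cy)=(1.0000,0.0000)
member 6 (3-4): L=4.3738, (cx,cy)=(0.2508,-0.9680)
member 7 (3-5): L=2.4442, (cx,cy)=(0.9999,-0.0123)
member 8 (4-5): L=4.4145, (cx,cy)=(0.3051,0.9523)
solve A·x = −loads:
  F[0-1] = -3202.5585 N (compression)
  F[0-2] = -2590.9785 N (compression)
  F[1-2] = +3352.0321 N (tension)
  F[1-3] = -2036.9990 N (compression)
  F[2-3] = -3299.0005 N (compression)
  F[2-4] = -455.2682 N (compression)
  F[3-4] = +1815.1815 N (tension)
  F[3-5] = +0.0000 N (tension)
  F[4-5] = -0.0000 N (compression)
  Rx@0 = +3476.3200 N
  Ry@0 = +3077.7510 N
  Ry@4 = -1757.1610 N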